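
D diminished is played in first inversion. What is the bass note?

F

The third of D diminished (D–F–Ab) is F; that is the bass in first inversion.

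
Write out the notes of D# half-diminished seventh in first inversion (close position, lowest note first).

D# half-diminished seventh is D#–F#–A–C#. First inversion puts the third (F#) in the bass, with the remaining tones above: F#, A, C#, D#.

F#, A, C#, D#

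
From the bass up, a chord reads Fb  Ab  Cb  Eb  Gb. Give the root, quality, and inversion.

Fb major ninth, root position

The pitch classes Fb, Ab, Cb, Eb, Gb arrange in thirds as Fb–Ab–Cb–Eb–Gb: an Fb major ninth chord.
The lowest note is Fb, the root of the chord, so this is root position.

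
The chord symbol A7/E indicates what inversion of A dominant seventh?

second inversion

A7/E means A dominant seventh with E in the bass. E is the fifth of A dominant seventh (A–C#–E–G), so this is second inversion.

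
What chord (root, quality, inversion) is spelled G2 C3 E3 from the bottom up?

The distinct note names are G, C, E. Stacked in thirds they read C–E–G, which is a major triad on C.
The lowest note is G, the fifth of the chord, so this is second inversion (figured bass 6/4).

C major, second inversion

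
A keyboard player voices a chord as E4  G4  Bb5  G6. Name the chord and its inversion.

The pitch classes E, G, Bb arrange in thirds as E–G–Bb: an E diminished triad.
The lowest note is E, the root of the chord, so this is root position (figured bass 5/3).

E diminished, root position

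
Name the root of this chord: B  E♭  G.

Eb

B, Eb, G are the tones of an Eb augmented triad (Eb–G–B), making Eb the root.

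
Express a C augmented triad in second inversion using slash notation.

Second inversion of C augmented has the fifth (G#) in the bass. As a slash chord: Caug/G#.

Caug/G#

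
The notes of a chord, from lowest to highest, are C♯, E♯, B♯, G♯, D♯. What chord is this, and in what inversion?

The distinct note names are C#, E#, B#, G#, D#. Stacked in thirds they read C#–E#–G#–B#–D#, which is a major ninth chord on C#.
C# is the root of C# major ninth; root in the bass means root position.

C# major ninth, root position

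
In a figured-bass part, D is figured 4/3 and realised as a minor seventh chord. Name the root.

The figures 4/3 mean the fifth of the chord is in the bass. If D is the fifth of a minor seventh chord, the root is G (chord tones G–Bb–D–F).

G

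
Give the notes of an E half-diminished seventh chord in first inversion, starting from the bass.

E half-diminished seventh is E–G–Bb–D. First inversion puts the third (G) in the bass, with the remaining tones above: G, Bb, D, E.

G, Bb, D, E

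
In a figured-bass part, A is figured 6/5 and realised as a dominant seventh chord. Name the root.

F

The figures 6/5 mean the third of the chord is in the bass. If A is the third of a dominant seventh chord, the root is F (chord tones F–A–C–Eb).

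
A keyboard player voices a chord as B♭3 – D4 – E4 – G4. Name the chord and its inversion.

E half-diminished seventh, second inversion

The pitch classes Bb, D, E, G arrange in thirds as E–G–Bb–D: an E half-diminished seventh chord.
The lowest note is Bb, the fifth of the chord, so this is second inversion (figured bass 4/3).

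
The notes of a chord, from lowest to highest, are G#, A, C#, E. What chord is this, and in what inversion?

Reducing to letter names: G#, A, C#, E. These stack in thirds as A–C#–E–G# — an A major seventh chord.
The lowest note is G#, the seventh of the chord, so this is third inversion (figured bass 4/2).

A major seventh, third inversion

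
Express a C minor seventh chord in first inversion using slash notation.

First inversion of C minor seventh has the third (Eb) in the bass. As a slash chord: Cm7/Eb.

Cm7/Eb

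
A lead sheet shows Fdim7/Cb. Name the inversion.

Fdim7/Cb means F diminished seventh with Cb in the bass. Cb is the fifth of F diminished seventh (F–Ab–Cb–Ebb), so this is second inversion.

second inversion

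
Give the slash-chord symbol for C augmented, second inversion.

Caug/G#

Second inversion of C augmented has the fifth (G#) in the bass. As a slash chord: Caug/G#.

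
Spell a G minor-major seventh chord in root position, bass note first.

G, Bb, D, F#

G minor-major seventh is G–Bb–D–F#. Root position puts the root (G) in the bass, with the remaining tones above: G, Bb, D, F#.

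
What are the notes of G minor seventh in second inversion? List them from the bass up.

D, F, G, Bb

Spelling G minor seventh: G–Bb–D–F. In second inversion the fifth is bass, giving D, F, G, Bb from the bottom.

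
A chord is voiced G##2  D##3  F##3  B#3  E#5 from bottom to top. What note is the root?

E#

Reordering G##, D##, F##, B#, E# into stacked thirds gives E#–G##–B#–D##–F##; the bottom of that stack, E#, is the root.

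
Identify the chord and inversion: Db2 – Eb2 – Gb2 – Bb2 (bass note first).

Reducing to letter names: Db, Eb, Gb, Bb. These stack in thirds as Eb–Gb–Bb–Db — an Eb minor seventh chord.
With the seventh (Db) in the bass, the chord is in third inversion (figured bass 4/2).

Eb minor seventh, third inversion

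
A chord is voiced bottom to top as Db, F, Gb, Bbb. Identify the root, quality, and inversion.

Gb minor-major seventh, second inversion

The pitch classes Db, F, Gb, Bbb arrange in thirds as Gb–Bbb–Db–F: a Gb minor-major seventh chord.
Db is the fifth of Gb minor-major seventh; fifth in the bass means second inversion (figured bass 4/3).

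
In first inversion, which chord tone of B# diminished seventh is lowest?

D#

In first inversion the third is lowest. For B# diminished seventh (B#–D#–F#–A) that is D#.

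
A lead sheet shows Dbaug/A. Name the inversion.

Dbaug/A means Db augmented with A in the bass. A is the fifth of Db augmented (Db–F–A), so this is second inversion.

second inversion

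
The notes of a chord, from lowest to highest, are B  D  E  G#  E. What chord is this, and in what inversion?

E dominant seventh, second inversion

The pitch classes B, D, E, G# arrange in thirds as E–G#–B–D: an E dominant seventh chord.
B is the fifth of E dominant seventh; fifth in the bass means second inversion (figured bass 4/3).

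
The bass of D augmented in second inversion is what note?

D augmented is D–F#–A#. Second inversion places the fifth in the bass: A#.

A#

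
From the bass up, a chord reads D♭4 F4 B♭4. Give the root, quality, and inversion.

Reducing to letter names: Db, F, Bb. These stack in thirds as Bb–Db–F — a Bb minor triad.
With the third (Db) in the bass, the chord is in first inversion (figured bass 6).

Bb minor, first inversion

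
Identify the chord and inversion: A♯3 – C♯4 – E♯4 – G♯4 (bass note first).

The pitch classes A#, C#, E#, G# arrange in thirds as A#–C#–E#–G#: an A# minor seventh chord.
A# is the root of A# minor seventh; root in the bass means root position (figured bass 7).

A# minor seventh, root position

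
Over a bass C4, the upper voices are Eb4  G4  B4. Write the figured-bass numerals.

7

The notes C, Eb, G, B stack in thirds as C–Eb–G–B — a C minor-major seventh chord. The bass C is the root, so this is root position: figured 7.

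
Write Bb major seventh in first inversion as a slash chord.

First inversion of Bb major seventh has the third (D) in the bass. As a slash chord: Bbmaj7/D.

Bbmaj7/D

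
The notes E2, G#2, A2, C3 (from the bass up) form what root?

Reordering E, G#, A, C into stacked thirds gives A–C–E–G#; the bottom of that stack, A, is the root.

A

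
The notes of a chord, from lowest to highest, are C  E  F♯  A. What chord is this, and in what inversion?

F# half-diminished seventh, second inversion

The distinct note names are C, E, F#, A. Stacked in thirds they read F#–A–C–E, which is a half-diminished seventh chord on F#.
The lowest note is C, the fifth of the chord, so this is second inversion (figured bass 4/3).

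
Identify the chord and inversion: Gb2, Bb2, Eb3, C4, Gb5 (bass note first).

C half-diminished seventh, second inversion

The pitch classes Gb, Bb, Eb, C arrange in thirds as C–Eb–Gb–Bb: a C half-diminished seventh chord.
With the fifth (Gb) in the bass, the chord is in second inversion (figured bass 4/3).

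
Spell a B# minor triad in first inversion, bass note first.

D#, F##, B#

Spelling B# minor: B#–D#–F##. In first inversion the third is bass, giving D#, F##, B# from the bottom.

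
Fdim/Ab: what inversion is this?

first inversion

Fdim/Ab means F diminished with Ab in the bass. Ab is the third of F diminished (F–Ab–Cb), so this is first inversion.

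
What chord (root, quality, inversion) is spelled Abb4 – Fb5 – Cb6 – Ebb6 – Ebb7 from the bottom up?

Reducing to letter names: Abb, Fb, Cb, Ebb. These stack in thirds as Fb–Abb–Cb–Ebb — an Fb minor seventh chord.
The lowest note is Abb, the third of the chord, so this is first inversion (figured bass 6/5).

Fb minor seventh, first inversion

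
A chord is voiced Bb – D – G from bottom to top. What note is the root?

The distinct letter names are Bb, D, G. Arranged as a stack of thirds they read G–Bb–D, so G is the root (a G minor triad).

G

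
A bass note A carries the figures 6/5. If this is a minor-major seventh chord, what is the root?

The figures 6/5 mean the third of the chord is in the bass. If A is the third of a minor-major seventh chord, the root is F# (chord tones F#–A–C#–E#).

F#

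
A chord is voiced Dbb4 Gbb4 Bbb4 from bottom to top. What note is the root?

The distinct letter names are Dbb, Gbb, Bbb. Arranged as a stack of thirds they read Gbb–Bbb–Dbb, so Gbb is the root (a Gbb major triad).

Gbb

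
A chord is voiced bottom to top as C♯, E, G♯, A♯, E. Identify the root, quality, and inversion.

A# half-diminished seventh, first inversion

Reducing to letter names: C#, E, G#, A#. These stack in thirds as A#–C#–E–G# — an A# half-diminished seventh chord.
The lowest note is C#, the third of the chord, so this is first inversion (figured bass 6/5).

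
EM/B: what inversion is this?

second inversion

EM/B means E major with B in the bass. B is the fifth of E major (E–G#–B), so this is second inversion.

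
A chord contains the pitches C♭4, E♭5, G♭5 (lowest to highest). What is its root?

Cb

Reordering Cb, Eb, Gb into stacked thirds gives Cb–Eb–Gb; the bottom of that stack, Cb, is the root.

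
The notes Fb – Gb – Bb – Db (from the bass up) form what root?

Fb, Gb, Bb, Db are the tones of a Gb dominant seventh chord (Gb–Bb–Db–Fb), making Gb the root.

Gb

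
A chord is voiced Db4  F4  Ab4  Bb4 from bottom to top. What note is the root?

Bb

Db, F, Ab, Bb are the tones of a Bb minor seventh chord (Bb–Db–F–Ab), making Bb the root.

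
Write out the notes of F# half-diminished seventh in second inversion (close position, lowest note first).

F# half-diminished seventh is F#–A–C–E. Second inversion puts the fifth (C) in the bass, with the remaining tones above: C, E, F#, A.

C, E, F#, A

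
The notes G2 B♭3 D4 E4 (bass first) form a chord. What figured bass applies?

The notes G, Bb, D, E stack in thirds as E–G–Bb–D — an E half-diminished seventh chord. The bass G is the third, so this is first inversion: figured 6/5.

6/5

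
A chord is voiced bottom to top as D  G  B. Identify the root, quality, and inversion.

Reducing to letter names: D, G, B. These stack in thirds as G–B–D — a G major triad.
D is the fifth of G major; fifth in the bass means second inversion (figured bass 6/4).

G major, second inversion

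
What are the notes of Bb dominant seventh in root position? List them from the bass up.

Bb, D, F, Ab

Bb dominant seventh is Bb–D–F–Ab. Root position puts the root (Bb) in the bass, with the remaining tones above: Bb, D, F, Ab.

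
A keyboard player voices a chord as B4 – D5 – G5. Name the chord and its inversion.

G major, first inversion

The distinct note names are B, D, G. Stacked in thirds they read G–B–D, which is a major triad on G.
The lowest note is B, the third of the chord, so this is first inversion (figured bass 6).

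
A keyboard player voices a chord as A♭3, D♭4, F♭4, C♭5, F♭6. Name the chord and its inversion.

The pitch classes Ab, Db, Fb, Cb arrange in thirds as Db–Fb–Ab–Cb: a Db minor seventh chord.
With the fifth (Ab) in the bass, the chord is in second inversion (figured bass 4/3).

Db minor seventh, second inversion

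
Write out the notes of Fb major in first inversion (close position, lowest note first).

The chord tones are Fb–Ab–Cb. With the third (Ab) lowest for first inversion: Ab, Cb, Fb.

Ab, Cb, Fb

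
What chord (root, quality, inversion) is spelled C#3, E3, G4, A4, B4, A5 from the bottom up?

A dominant ninth, first inversion

Reducing to letter names: C#, E, G, A, B. These stack in thirds as A–C#–E–G–B — an A dominant ninth chord.
C# is the third of A dominant ninth; third in the bass means first inversion.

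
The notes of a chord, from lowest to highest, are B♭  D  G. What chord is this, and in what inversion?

G minor, first inversion

Reducing to letter names: Bb, D, G. These stack in thirds as G–Bb–D — a G minor triad.
Bb is the third of G minor; third in the bass means first inversion (figured bass 6).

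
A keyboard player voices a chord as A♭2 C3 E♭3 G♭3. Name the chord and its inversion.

Reducing to letter names: Ab, C, Eb, Gb. These stack in thirds as Ab–C–Eb–Gb — an Ab dominant seventh chord.
Ab is the root of Ab dominant seventh; root in the bass means root position (figured bass 7).

Ab dominant seventh, root position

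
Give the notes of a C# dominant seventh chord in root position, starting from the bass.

C#, E#, G#, B

The chord tones are C#–E#–G#–B. With the root (C#) lowest for root position: C#, E#, G#, B.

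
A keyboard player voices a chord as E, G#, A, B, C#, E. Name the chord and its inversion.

A major ninth, second inversion

Reducing to letter names: E, G#, A, B, C#. These stack in thirds as A–C#–E–G#–B — an A major ninth chord.
E is the fifth of A major ninth; fifth in the bass means second inversion.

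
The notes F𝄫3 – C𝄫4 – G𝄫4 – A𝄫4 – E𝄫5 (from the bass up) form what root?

Fbb

Fbb, Cbb, Gbb, Abb, Ebb are the tones of an Fbb major ninth chord (Fbb–Abb–Cbb–Ebb–Gbb), making Fbb the root.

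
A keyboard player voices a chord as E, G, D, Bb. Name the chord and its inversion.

Reducing to letter names: E, G, D, Bb. These stack in thirds as E–G–Bb–D — an E half-diminished seventh chord.
The lowest note is E, the root of the chord, so this is root position (figured bass 7).

E half-diminished seventh, root position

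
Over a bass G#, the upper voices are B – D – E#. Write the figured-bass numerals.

The notes G#, B, D, E# stack in thirds as E#–G#–B–D — an E# diminished seventh chord. The bass G# is the third, so this is first inversion: figured 6/5.

6/5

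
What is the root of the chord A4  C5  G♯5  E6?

Reordering A, C, G#, E into stacked thirds gives A–C–E–G#; the bottom of that stack, A, is the root.

A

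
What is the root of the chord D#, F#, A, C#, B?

B

Reordering D#, F#, A, C#, B into stacked thirds gives B–D#–F#–A–C#; the bottom of that stack, B, is the root.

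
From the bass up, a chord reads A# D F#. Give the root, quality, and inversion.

Reducing to letter names: A#, D, F#. These stack in thirds as D–F#–A# — a D augmented triad.
With the fifth (A#) in the bass, the chord is in second inversion (figured bass 6/4).

D augmented, second inversion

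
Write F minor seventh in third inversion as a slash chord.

Fm7/Eb

Third inversion of F minor seventh has the seventh (Eb) in the bass. As a slash chord: Fm7/Eb.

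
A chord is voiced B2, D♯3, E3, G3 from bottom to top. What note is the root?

E

B, D#, E, G are the tones of an E minor-major seventh chord (E–G–B–D#), making E the root.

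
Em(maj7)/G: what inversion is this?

Em(maj7)/G means E minor-major seventh with G in the bass. G is the third of E minor-major seventh (E–G–B–D#), so this is first inversion.

first inversion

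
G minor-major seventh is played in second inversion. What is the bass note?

D

G minor-major seventh is G–Bb–D–F#. Second inversion places the fifth in the bass: D.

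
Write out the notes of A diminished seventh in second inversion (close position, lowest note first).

Eb, Gb, A, C

The chord tones are A–C–Eb–Gb. With the fifth (Eb) lowest for second inversion: Eb, Gb, A, C.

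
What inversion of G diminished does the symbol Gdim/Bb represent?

first inversion

Gdim/Bb means G diminished with Bb in the bass. Bb is the third of G diminished (G–Bb–Db), so this is first inversion.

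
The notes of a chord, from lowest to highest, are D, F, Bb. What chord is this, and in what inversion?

Bb major, first inversion

Reducing to letter names: D, F, Bb. These stack in thirds as Bb–D–F — a Bb major triad.
With the third (D) in the bass, the chord is in first inversion (figured bass 6).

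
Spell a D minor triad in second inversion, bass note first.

The chord tones are D–F–A. With the fifth (A) lowest for second inversion: A, D, F.

A, D, F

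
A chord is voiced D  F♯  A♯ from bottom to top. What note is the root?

D

D, F#, A# are the tones of a D augmented triad (D–F#–A#), making D the root.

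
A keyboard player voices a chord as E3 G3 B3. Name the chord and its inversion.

The pitch classes E, G, B arrange in thirds as E–G–B: an E minor triad.
The lowest note is E, the root of the chord, so this is root position (figured bass 5/3).

E minor, root position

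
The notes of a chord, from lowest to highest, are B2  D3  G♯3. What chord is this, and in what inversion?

G# diminished, first inversion

Reducing to letter names: B, D, G#. These stack in thirds as G#–B–D — a G# diminished triad.
The lowest note is B, the third of the chord, so this is first inversion (figured bass 6).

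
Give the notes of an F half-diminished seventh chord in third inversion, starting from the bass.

Eb, F, Ab, Cb

The chord tones are F–Ab–Cb–Eb. With the seventh (Eb) lowest for third inversion: Eb, F, Ab, Cb.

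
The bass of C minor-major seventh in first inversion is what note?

Eb

C minor-major seventh is C–Eb–G–B. First inversion places the third in the bass: Eb.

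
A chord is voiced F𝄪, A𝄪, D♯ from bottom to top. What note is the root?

Reordering F##, A##, D# into stacked thirds gives D#–F##–A##; the bottom of that stack, D#, is the root.

D#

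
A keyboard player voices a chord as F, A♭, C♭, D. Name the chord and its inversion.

The distinct note names are F, Ab, Cb, D. Stacked in thirds they read D–F–Ab–Cb, which is a diminished seventh chord on D.
F is the third of D diminished seventh; third in the bass means first inversion (figured bass 6/5).

D diminished seventh, first inversion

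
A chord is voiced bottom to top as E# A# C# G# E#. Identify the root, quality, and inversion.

A# minor seventh, second inversion

Reducing to letter names: E#, A#, C#, G#. These stack in thirds as A#–C#–E#–G# — an A# minor seventh chord.
With the fifth (E#) in the bass, the chord is in second inversion (figured bass 4/3).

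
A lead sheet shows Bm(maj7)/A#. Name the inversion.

third inversion

Bm(maj7)/A# means B minor-major seventh with A# in the bass. A# is the seventh of B minor-major seventh (B–D–F#–A#), so this is third inversion.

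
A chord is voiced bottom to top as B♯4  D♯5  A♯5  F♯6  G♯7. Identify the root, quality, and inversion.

The pitch classes B#, D#, A#, F#, G# arrange in thirds as G#–B#–D#–F#–A#: a G# dominant ninth chord.
The lowest note is B#, the third of the chord, so this is first inversion.

G# dominant ninth, first inversion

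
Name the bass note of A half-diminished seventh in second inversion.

Eb

A half-diminished seventh is A–C–Eb–G. Second inversion places the fifth in the bass: Eb.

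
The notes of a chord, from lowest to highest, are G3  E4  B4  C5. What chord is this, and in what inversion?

Reducing to letter names: G, E, B, C. These stack in thirds as C–E–G–B — a C major seventh chord.
G is the fifth of C major seventh; fifth in the bass means second inversion (figured bass 4/3).

C major seventh, second inversion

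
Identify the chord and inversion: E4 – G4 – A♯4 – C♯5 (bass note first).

The distinct note names are E, G, A#, C#. Stacked in thirds they read A#–C#–E–G, which is a diminished seventh chord on A#.
With the fifth (E) in the bass, the chord is in second inversion (figured bass 4/3).

A# diminished seventh, second inversion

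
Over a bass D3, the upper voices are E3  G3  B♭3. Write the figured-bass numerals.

The notes D, E, G, Bb stack in thirds as E–G–Bb–D — an E half-diminished seventh chord. The bass D is the seventh, so this is third inversion: figured 4/2.

4/2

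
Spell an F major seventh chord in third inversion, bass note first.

E, F, A, C

Spelling F major seventh: F–A–C–E. In third inversion the seventh is bass, giving E, F, A, C from the bottom.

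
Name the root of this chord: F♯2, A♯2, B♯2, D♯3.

B#

Reordering F#, A#, B#, D# into stacked thirds gives B#–D#–F#–A#; the bottom of that stack, B#, is the root.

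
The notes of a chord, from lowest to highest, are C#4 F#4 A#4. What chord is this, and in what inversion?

Reducing to letter names: C#, F#, A#. These stack in thirds as F#–A#–C# — an F# major triad.
With the fifth (C#) in the bass, the chord is in second inversion (figured bass 6/4).

F# major, second inversion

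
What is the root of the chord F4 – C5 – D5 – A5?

F, C, D, A are the tones of a D minor seventh chord (D–F–A–C), making D the root.

D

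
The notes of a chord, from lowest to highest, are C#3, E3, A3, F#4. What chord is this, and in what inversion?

F# minor seventh, second inversion

Reducing to letter names: C#, E, A, F#. These stack in thirds as F#–A–C#–E — an F# minor seventh chord.
The lowest note is C#, the fifth of the chord, so this is second inversion (figured bass 4/3).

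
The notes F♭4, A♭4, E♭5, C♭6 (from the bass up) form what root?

Fb

Fb, Ab, Eb, Cb are the tones of an Fb major seventh chord (Fb–Ab–Cb–Eb), making Fb the root.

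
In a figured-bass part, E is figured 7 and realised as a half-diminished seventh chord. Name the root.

The figures 7 mean the root of the chord is in the bass. If E is the root of a half-diminished seventh chord, the root is E (chord tones E–G–Bb–D).

E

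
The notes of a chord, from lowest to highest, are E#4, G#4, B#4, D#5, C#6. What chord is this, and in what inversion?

The pitch classes E#, G#, B#, D#, C# arrange in thirds as C#–E#–G#–B#–D#: a C# major ninth chord.
The lowest note is E#, the third of the chord, so this is first inversion.

C# major ninth, first inversion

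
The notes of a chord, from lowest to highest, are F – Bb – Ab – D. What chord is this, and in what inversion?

Bb dominant seventh, second inversion

The distinct note names are F, Bb, Ab, D. Stacked in thirds they read Bb–D–F–Ab, which is a dominant seventh chord on Bb.
The lowest note is F, the fifth of the chord, so this is second inversion (figured bass 4/3).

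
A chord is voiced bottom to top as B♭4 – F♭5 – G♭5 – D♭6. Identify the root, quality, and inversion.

Reducing to letter names: Bb, Fb, Gb, Db. These stack in thirds as Gb–Bb–Db–Fb — a Gb dominant seventh chord.
The lowest note is Bb, the third of the chord, so this is first inversion (figured bass 6/5).

Gb dominant seventh, first inversion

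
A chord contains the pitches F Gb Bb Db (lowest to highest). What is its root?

Reordering F, Gb, Bb, Db into stacked thirds gives Gb–Bb–Db–F; the bottom of that stack, Gb, is the root.

Gb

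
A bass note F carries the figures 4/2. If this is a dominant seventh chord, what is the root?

The figures 4/2 mean the seventh of the chord is in the bass. If F is the seventh of a dominant seventh chord, the root is G (chord tones G–B–D–F).

G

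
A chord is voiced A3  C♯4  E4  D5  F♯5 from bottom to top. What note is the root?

D

A, C#, E, D, F# are the tones of a D major ninth chord (D–F#–A–C#–E), making D the root.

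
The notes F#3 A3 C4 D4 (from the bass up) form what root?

The distinct letter names are F#, A, C, D. Arranged as a stack of thirds they read D–F#–A–C, so D is the root (a D dominant seventh chord).

D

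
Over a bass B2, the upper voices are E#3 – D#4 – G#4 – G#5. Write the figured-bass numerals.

4/3

The notes B, E#, D#, G# stack in thirds as E#–G#–B–D# — an E# half-diminished seventh chord. The bass B is the fifth, so this is second inversion: figured 4/3.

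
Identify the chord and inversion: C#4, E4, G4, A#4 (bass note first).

Reducing to letter names: C#, E, G, A#. These stack in thirds as A#–C#–E–G — an A# diminished seventh chord.
C# is the third of A# diminished seventh; third in the bass means first inversion (figured bass 6/5).

A# diminished seventh, first inversion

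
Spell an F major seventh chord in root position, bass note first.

The chord tones are F–A–C–E. With the root (F) lowest for root position: F, A, C, E.

F, A, C, E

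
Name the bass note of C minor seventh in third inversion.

Bb

C minor seventh is C–Eb–G–Bb. Third inversion places the seventh in the bass: Bb.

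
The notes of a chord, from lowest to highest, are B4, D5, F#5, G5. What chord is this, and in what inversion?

G major seventh, first inversion

The pitch classes B, D, F#, G arrange in thirds as G–B–D–F#: a G major seventh chord.
The lowest note is B, the third of the chord, so this is first inversion (figured bass 6/5).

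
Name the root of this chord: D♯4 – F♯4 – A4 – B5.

B

The distinct letter names are D#, F#, A, B. Arranged as a stack of thirds they read B–D#–F#–A, so B is the root (a B dominant seventh chord).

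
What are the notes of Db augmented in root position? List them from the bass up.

Spelling Db augmented: Db–F–A. In root position the root is bass, giving Db, F, A from the bottom.

Db, F, A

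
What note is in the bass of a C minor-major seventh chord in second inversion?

The fifth of C minor-major seventh (C–Eb–G–B) is G; that is the bass in second inversion.

G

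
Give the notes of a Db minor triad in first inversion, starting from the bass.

Db minor is Db–Fb–Ab. First inversion puts the third (Fb) in the bass, with the remaining tones above: Fb, Ab, Db.

Fb, Ab, Db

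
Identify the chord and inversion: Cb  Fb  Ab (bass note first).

The pitch classes Cb, Fb, Ab arrange in thirds as Fb–Ab–Cb: an Fb major triad.
Cb is the fifth of Fb major; fifth in the bass means second inversion (figured bass 6/4).

Fb major, second inversion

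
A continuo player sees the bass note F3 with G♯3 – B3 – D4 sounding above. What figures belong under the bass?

4/2

The notes F, G#, B, D stack in thirds as G#–B–D–F — a G# diminished seventh chord. The bass F is the seventh, so this is third inversion: figured 4/2.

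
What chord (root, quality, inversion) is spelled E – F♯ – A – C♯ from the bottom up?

The pitch classes E, F#, A, C# arrange in thirds as F#–A–C#–E: an F# minor seventh chord.
With the seventh (E) in the bass, the chord is in third inversion (figured bass 4/2).

F# minor seventh, third inversion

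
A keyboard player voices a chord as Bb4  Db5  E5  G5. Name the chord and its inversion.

E diminished seventh, second inversion

Reducing to letter names: Bb, Db, E, G. These stack in thirds as E–G–Bb–Db — an E diminished seventh chord.
With the fifth (Bb) in the bass, the chord is in second inversion (figured bass 4/3).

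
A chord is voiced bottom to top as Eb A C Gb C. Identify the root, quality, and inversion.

A diminished seventh, second inversion

The pitch classes Eb, A, C, Gb arrange in thirds as A–C–Eb–Gb: an A diminished seventh chord.
Eb is the fifth of A diminished seventh; fifth in the bass means second inversion (figured bass 4/3).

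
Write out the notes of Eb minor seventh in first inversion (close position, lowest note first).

Gb, Bb, Db, Eb

Spelling Eb minor seventh: Eb–Gb–Bb–Db. In first inversion the third is bass, giving Gb, Bb, Db, Eb from the bottom.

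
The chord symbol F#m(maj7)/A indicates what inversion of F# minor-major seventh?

F#m(maj7)/A means F# minor-major seventh with A in the bass. A is the third of F# minor-major seventh (F#–A–C#–E#), so this is first inversion.

first inversion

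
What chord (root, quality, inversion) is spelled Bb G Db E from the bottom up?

E diminished seventh, second inversion

The pitch classes Bb, G, Db, E arrange in thirds as E–G–Bb–Db: an E diminished seventh chord.
Bb is the fifth of E diminished seventh; fifth in the bass means second inversion (figured bass 4/3).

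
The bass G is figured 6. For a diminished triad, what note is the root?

E

The figures 6 mean the third of the chord is in the bass. If G is the third of a diminished triad, the root is E (chord tones E–G–Bb).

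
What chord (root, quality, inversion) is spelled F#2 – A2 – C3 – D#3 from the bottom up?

The distinct note names are F#, A, C, D#. Stacked in thirds they read D#–F#–A–C, which is a diminished seventh chord on D#.
With the third (F#) in the bass, the chord is in first inversion (figured bass 6/5).

D# diminished seventh, first inversion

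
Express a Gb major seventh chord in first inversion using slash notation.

First inversion of Gb major seventh has the third (Bb) in the bass. As a slash chord: Gbmaj7/Bb.

Gbmaj7/Bb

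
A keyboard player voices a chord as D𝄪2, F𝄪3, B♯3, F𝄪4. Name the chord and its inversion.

The pitch classes D##, F##, B# arrange in thirds as B#–D##–F##: a B# major triad.
With the third (D##) in the bass, the chord is in first inversion (figured bass 6).

B# major, first inversion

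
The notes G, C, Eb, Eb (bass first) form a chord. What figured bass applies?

The notes G, C, Eb stack in thirds as C–Eb–G — a C minor triad. The bass G is the fifth, so this is second inversion: figured 6/4.

6/4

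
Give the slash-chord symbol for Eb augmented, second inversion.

Second inversion of Eb augmented has the fifth (B) in the bass. As a slash chord: Ebaug/B.

Ebaug/B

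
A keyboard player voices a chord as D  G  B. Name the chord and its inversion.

G major, second inversion

The pitch classes D, G, B arrange in thirds as G–B–D: a G major triad.
The lowest note is D, the fifth of the chord, so this is second inversion (figured bass 6/4).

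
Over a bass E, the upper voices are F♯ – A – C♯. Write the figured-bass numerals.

The notes E, F#, A, C# stack in thirds as F#–A–C#–E — an F# minor seventh chord. The bass E is the seventh, so this is third inversion: figured 4/2.

4/2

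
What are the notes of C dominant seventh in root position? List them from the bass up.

Spelling C dominant seventh: C–E–G–Bb. In root position the root is bass, giving C, E, G, Bb from the bottom.

C, E, G, Bb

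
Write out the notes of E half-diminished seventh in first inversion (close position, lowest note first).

The chord tones are E–G–Bb–D. With the third (G) lowest for first inversion: G, Bb, D, E.

G, Bb, D, E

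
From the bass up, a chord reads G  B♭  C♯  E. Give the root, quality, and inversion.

Reducing to letter names: G, Bb, C#, E. These stack in thirds as C#–E–G–Bb — a C# diminished seventh chord.
With the fifth (G) in the bass, the chord is in second inversion (figured bass 4/3).

C# diminished seventh, second inversion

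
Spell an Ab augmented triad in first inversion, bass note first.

The chord tones are Ab–C–E. With the third (C) lowest for first inversion: C, E, Ab.

C, E, Ab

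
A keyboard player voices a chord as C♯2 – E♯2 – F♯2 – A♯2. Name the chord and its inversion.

F# major seventh, second inversion

The distinct note names are C#, E#, F#, A#. Stacked in thirds they read F#–A#–C#–E#, which is a major seventh chord on F#.
With the fifth (C#) in the bass, the chord is in second inversion (figured bass 4/3).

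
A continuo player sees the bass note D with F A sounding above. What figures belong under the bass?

5/3

The notes D, F, A stack in thirds as D–F–A — a D minor triad. The bass D is the root, so this is root position: figured 5/3.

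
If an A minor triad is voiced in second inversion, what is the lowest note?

E

In second inversion the fifth is lowest. For A minor (A–C–E) that is E.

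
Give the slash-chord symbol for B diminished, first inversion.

Bdim/D

First inversion of B diminished has the third (D) in the bass. As a slash chord: Bdim/D.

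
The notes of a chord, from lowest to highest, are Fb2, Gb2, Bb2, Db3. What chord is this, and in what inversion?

Reducing to letter names: Fb, Gb, Bb, Db. These stack in thirds as Gb–Bb–Db–Fb — a Gb dominant seventh chord.
The lowest note is Fb, the seventh of the chord, so this is third inversion (figured bass 4/2).

Gb dominant seventh, third inversion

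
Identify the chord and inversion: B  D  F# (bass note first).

B minor, root position

Reducing to letter names: B, D, F#. These stack in thirds as B–D–F# — a B minor triad.
With the root (B) in the bass, the chord is in root position (figured bass 5/3).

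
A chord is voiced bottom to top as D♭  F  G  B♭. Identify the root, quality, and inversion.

Reducing to letter names: Db, F, G, Bb. These stack in thirds as G–Bb–Db–F — a G half-diminished seventh chord.
The lowest note is Db, the fifth of the chord, so this is second inversion (figured bass 4/3).

G half-diminished seventh, second inversion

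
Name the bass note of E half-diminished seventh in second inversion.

Bb

In second inversion the fifth is lowest. For E half-diminished seventh (E–G–Bb–D) that is Bb.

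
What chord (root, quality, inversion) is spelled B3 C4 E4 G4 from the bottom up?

C major seventh, third inversion

Reducing to letter names: B, C, E, G. These stack in thirds as C–E–G–B — a C major seventh chord.
B is the seventh of C major seventh; seventh in the bass means third inversion (figured bass 4/2).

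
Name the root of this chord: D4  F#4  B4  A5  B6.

B

The distinct letter names are D, F#, B, A. Arranged as a stack of thirds they read B–D–F#–A, so B is the root (a B minor seventh chord).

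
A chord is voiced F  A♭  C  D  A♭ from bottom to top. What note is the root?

F, Ab, C, D are the tones of a D half-diminished seventh chord (D–F–Ab–C), making D the root.

D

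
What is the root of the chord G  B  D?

G

Reordering G, B, D into stacked thirds gives G–B–D; the bottom of that stack, G, is the root.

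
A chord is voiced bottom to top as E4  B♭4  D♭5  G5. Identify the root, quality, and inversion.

E diminished seventh, root position

Reducing to letter names: E, Bb, Db, G. These stack in thirds as E–G–Bb–Db — an E diminished seventh chord.
With the root (E) in the bass, the chord is in root position (figured bass 7).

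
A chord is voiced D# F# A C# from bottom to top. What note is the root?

D#

Reordering D#, F#, A, C# into stacked thirds gives D#–F#–A–C#; the bottom of that stack, D#, is the root.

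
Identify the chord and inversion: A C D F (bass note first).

D minor seventh, second inversion

The distinct note names are A, C, D, F. Stacked in thirds they read D–F–A–C, which is a minor seventh chord on D.
The lowest note is A, the fifth of the chord, so this is second inversion (figured bass 4/3).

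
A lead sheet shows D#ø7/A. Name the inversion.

second inversion

D#ø7/A means D# half-diminished seventh with A in the bass. A is the fifth of D# half-diminished seventh (D#–F#–A–C#), so this is second inversion.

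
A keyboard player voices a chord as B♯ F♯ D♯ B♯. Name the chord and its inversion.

B# diminished, root position

The distinct note names are B#, F#, D#. Stacked in thirds they read B#–D#–F#, which is a diminished triad on B#.
With the root (B#) in the bass, the chord is in root position (figured bass 5/3).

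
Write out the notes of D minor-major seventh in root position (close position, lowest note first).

The chord tones are D–F–A–C#. With the root (D) lowest for root position: D, F, A, C#.

D, F, A, C#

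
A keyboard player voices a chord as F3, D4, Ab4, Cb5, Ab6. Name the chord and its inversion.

D diminished seventh, first inversion

Reducing to letter names: F, D, Ab, Cb. These stack in thirds as D–F–Ab–Cb — a D diminished seventh chord.
F is the third of D diminished seventh; third in the bass means first inversion (figured bass 6/5).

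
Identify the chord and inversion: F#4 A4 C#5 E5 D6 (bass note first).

The distinct note names are F#, A, C#, E, D. Stacked in thirds they read D–F#–A–C#–E, which is a major ninth chord on D.
With the third (F#) in the bass, the chord is in first inversion.

D major ninth, first inversion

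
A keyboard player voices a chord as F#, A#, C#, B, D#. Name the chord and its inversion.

B major ninth, second inversion

Reducing to letter names: F#, A#, C#, B, D#. These stack in thirds as B–D#–F#–A#–C# — a B major ninth chord.
With the fifth (F#) in the bass, the chord is in second inversion.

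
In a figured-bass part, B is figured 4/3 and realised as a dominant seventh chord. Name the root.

The figures 4/3 mean the fifth of the chord is in the bass. If B is the fifth of a dominant seventh chord, the root is E (chord tones E–G#–B–D).

E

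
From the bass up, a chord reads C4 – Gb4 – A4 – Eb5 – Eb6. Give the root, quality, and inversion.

The pitch classes C, Gb, A, Eb arrange in thirds as A–C–Eb–Gb: an A diminished seventh chord.
C is the third of A diminished seventh; third in the bass means first inversion (figured bass 6/5).

A diminished seventh, first inversion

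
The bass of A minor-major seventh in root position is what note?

A

A minor-major seventh is A–C–E–G#. Root position places the root in the bass: A.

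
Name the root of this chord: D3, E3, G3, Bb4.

Reordering D, E, G, Bb into stacked thirds gives E–G–Bb–D; the bottom of that stack, E, is the root.

E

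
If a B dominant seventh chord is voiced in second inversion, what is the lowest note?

F#

The fifth of B dominant seventh (B–D#–F#–A) is F#; that is the bass in second inversion.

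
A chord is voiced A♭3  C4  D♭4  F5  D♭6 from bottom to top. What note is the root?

Reordering Ab, C, Db, F into stacked thirds gives Db–F–Ab–C; the bottom of that stack, Db, is the root.

Db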